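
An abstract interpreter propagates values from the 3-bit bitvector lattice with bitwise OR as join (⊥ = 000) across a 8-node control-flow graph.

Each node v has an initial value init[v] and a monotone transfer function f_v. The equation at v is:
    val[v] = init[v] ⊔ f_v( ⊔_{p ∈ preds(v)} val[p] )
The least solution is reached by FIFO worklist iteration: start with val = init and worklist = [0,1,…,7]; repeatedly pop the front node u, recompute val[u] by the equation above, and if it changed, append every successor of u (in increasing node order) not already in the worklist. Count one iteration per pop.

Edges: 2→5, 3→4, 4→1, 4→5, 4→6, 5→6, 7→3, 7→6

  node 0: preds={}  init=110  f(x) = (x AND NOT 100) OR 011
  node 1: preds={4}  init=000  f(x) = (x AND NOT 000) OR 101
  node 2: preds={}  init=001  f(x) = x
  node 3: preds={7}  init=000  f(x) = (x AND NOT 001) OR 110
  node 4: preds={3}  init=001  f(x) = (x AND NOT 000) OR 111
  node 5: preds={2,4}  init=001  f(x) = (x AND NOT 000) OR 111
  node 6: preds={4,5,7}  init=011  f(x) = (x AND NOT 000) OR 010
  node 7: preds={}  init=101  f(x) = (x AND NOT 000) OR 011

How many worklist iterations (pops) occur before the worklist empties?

11

Trace (11 dequeues):
  [1] u=0 | in 000 | out 111 | prev 110 | push {}
  [2] u=1 | in 001 | out 101 | prev 000 | push {}
  [3] u=2 | in 000 | out 001 | ==
  [4] u=3 | in 101 | out 110 | prev 000 | push {}
  [5] u=4 | in 110 | out 111 | prev 001 | push {1}
  [6] u=5 | in 111 | out 111 | prev 001 | push {}
  [7] u=6 | in 111 | out 111 | prev 011 | push {}
  [8] u=7 | in 000 | out 111 | prev 101 | push {3,6}
  [9] u=1 | in 111 | out 111 | prev 101 | push {}
  [10] u=3 | in 111 | out 110 | ==
  [11] u=6 | in 111 | out 111 | ==

Converged values:
  [0] 111
  [1] 111
  [2] 001
  [3] 110
  [4] 111
  [5] 111
  [6] 111
  [7] 111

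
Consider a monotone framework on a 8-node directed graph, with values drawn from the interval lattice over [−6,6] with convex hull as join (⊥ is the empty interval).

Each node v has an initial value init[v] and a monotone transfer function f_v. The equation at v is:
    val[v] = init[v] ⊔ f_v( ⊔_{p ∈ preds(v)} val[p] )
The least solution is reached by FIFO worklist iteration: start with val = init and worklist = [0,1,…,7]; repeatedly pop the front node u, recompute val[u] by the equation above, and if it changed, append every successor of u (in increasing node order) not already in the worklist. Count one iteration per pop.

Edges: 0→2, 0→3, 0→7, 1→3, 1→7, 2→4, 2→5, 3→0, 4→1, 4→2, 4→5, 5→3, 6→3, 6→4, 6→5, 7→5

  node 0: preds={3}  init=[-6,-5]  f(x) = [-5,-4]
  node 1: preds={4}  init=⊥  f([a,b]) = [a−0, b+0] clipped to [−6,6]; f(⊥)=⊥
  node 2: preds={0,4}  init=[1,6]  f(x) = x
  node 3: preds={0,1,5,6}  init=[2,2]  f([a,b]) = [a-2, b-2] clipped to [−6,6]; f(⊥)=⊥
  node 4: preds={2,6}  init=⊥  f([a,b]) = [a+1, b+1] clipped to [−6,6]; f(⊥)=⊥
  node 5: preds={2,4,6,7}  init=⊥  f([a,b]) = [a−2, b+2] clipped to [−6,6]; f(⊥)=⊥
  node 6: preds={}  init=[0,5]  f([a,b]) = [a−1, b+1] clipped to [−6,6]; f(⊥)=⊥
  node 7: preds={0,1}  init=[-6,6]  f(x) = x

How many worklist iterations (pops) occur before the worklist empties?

14

Worklist (14 pops):
  #1 pop 0: in=[2,2] → [-6,-4] (was [-6,-5]); enqueue []
  #2 pop 1: in=⊥ → ⊥ (no change)
  #3 pop 2: in=[-6,-4] → [-6,6] (was [1,6]); enqueue []
  #4 pop 3: in=[-6,5] → [-6,3] (was [2,2]); enqueue [0]
  #5 pop 4: in=[-6,6] → [-5,6] (was ⊥); enqueue [1,2]
  #6 pop 5: in=[-6,6] → [-6,6] (was ⊥); enqueue [3]
  #7 pop 6: in=⊥ → [0,5] (no change)
  #8 pop 7: in=[-6,-4] → [-6,6] (no change)
  #9 pop 0: in=[-6,3] → [-6,-4] (no change)
  #10 pop 1: in=[-5,6] → [-5,6] (was ⊥); enqueue [7]
  #11 pop 2: in=[-6,6] → [-6,6] (no change)
  #12 pop 3: in=[-6,6] → [-6,4] (was [-6,3]); enqueue [0]
  #13 pop 7: in=[-6,6] → [-6,6] (no change)
  #14 pop 0: in=[-6,4] → [-6,-4] (no change)

Fixpoint:
  val[0] = [-6,-4]
  val[1] = [-5,6]
  val[2] = [-6,6]
  val[3] = [-6,4]
  val[4] = [-5,6]
  val[5] = [-6,6]
  val[6] = [0,5]
  val[7] = [-6,6]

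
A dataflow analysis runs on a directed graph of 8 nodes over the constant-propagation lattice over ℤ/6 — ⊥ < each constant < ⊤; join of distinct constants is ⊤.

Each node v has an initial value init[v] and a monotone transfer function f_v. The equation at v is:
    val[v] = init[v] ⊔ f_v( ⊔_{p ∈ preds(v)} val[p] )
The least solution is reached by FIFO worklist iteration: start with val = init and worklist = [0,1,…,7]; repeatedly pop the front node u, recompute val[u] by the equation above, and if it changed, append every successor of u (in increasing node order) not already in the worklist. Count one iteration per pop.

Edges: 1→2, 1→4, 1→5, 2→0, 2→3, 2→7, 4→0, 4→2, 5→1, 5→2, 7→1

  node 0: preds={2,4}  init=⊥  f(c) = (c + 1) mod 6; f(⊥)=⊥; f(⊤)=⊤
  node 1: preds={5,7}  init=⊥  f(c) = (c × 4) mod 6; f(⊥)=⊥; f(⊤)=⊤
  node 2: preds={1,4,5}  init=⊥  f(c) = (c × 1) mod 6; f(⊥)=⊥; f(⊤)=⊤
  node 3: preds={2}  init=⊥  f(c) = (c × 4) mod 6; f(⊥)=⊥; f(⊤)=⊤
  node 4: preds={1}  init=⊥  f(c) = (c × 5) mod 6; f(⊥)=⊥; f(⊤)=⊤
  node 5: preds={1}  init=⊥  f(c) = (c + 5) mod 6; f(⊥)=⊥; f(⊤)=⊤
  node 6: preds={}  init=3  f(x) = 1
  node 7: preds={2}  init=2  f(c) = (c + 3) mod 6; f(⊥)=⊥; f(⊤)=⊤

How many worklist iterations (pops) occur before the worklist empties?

Iteration log — 20 steps:
  step 1. node 0  ⊔preds=⊥  new=⊥  stable
  step 2. node 1  ⊔preds=2  new=2  old=⊥  +wl: 
  step 3. node 2  ⊔preds=2  new=2  old=⊥  +wl: 0
  step 4. node 3  ⊔preds=2  new=2  old=⊥  +wl: 
  step 5. node 4  ⊔preds=2  new=4  old=⊥  +wl: 2
  step 6. node 5  ⊔preds=2  new=1  old=⊥  +wl: 1
  step 7. node 6  ⊔preds=⊥  new=⊤  old=3  +wl: 
  step 8. node 7  ⊔preds=2  new=⊤  old=2  +wl: 
  step 9. node 0  ⊔preds=⊤  new=⊤  old=⊥  +wl: 
  step 10. node 2  ⊔preds=⊤  new=⊤  old=2  +wl: 0,3,7
  step 11. node 1  ⊔preds=⊤  new=⊤  old=2  +wl: 2,4,5
  step 12. node 0  ⊔preds=⊤  new=⊤  stable
  step 13. node 3  ⊔preds=⊤  new=⊤  old=2  +wl: 
  step 14. node 7  ⊔preds=⊤  new=⊤  stable
  step 15. node 2  ⊔preds=⊤  new=⊤  stable
  step 16. node 4  ⊔preds=⊤  new=⊤  old=4  +wl: 0,2
  step 17. node 5  ⊔preds=⊤  new=⊤  old=1  +wl: 1
  step 18. node 0  ⊔preds=⊤  new=⊤  stable
  step 19. node 2  ⊔preds=⊤  new=⊤  stable
  step 20. node 1  ⊔preds=⊤  new=⊤  stable

Least fixpoint reached:
  node 0: ⊤
  node 1: ⊤
  node 2: ⊤
  node 3: ⊤
  node 4: ⊤
  node 5: ⊤
  node 6: ⊤
  node 7: ⊤

20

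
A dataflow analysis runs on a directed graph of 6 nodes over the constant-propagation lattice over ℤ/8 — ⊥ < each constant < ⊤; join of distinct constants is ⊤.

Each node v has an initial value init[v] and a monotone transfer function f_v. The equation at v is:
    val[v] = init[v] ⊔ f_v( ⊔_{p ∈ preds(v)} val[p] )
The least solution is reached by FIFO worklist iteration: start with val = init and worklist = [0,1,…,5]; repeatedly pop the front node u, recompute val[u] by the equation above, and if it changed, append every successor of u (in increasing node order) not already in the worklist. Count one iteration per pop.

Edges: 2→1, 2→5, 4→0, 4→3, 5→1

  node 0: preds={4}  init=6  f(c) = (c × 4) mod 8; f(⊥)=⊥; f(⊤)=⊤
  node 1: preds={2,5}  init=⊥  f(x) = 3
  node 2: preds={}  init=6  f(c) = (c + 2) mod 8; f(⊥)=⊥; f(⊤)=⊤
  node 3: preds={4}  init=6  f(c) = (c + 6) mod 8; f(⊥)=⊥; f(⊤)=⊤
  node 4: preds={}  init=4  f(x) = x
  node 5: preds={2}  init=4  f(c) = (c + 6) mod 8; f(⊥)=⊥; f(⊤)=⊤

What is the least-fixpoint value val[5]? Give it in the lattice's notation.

Iteration log — 6 steps:
  step 1. node 0  ⊔preds=4  new=⊤  old=6  +wl: 
  step 2. node 1  ⊔preds=⊤  new=3  old=⊥  +wl: 
  step 3. node 2  ⊔preds=⊥  new=6  stable
  step 4. node 3  ⊔preds=4  new=⊤  old=6  +wl: 
  step 5. node 4  ⊔preds=⊥  new=4  stable
  step 6. node 5  ⊔preds=6  new=4  stable

Least fixpoint reached:
  node 0: ⊤
  node 1: 3
  node 2: 6
  node 3: ⊤
  node 4: 4
  node 5: 4

4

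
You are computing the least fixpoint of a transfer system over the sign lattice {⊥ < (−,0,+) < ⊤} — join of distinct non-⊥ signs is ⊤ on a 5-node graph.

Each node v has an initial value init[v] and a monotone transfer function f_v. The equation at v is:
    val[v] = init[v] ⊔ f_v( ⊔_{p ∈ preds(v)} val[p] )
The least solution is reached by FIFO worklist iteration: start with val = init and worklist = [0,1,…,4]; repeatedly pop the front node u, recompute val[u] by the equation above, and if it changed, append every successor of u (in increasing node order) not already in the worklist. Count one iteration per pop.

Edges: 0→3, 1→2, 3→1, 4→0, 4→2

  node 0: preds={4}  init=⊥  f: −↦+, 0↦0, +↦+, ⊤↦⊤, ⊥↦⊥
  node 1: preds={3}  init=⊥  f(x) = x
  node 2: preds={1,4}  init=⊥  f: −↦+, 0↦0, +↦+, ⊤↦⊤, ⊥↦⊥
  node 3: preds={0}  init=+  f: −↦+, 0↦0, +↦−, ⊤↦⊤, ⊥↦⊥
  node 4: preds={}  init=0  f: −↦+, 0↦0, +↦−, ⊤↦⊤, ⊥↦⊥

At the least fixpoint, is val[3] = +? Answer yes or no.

Trace (7 dequeues):
  [1] u=0 | in 0 | out 0 | prev ⊥ | push {}
  [2] u=1 | in + | out + | prev ⊥ | push {}
  [3] u=2 | in ⊤ | out ⊤ | prev ⊥ | push {}
  [4] u=3 | in 0 | out ⊤ | prev + | push {1}
  [5] u=4 | in ⊥ | out 0 | ==
  [6] u=1 | in ⊤ | out ⊤ | prev + | push {2}
  [7] u=2 | in ⊤ | out ⊤ | ==

Converged values:
  [0] 0
  [1] ⊤
  [2] ⊤
  [3] ⊤
  [4] 0

no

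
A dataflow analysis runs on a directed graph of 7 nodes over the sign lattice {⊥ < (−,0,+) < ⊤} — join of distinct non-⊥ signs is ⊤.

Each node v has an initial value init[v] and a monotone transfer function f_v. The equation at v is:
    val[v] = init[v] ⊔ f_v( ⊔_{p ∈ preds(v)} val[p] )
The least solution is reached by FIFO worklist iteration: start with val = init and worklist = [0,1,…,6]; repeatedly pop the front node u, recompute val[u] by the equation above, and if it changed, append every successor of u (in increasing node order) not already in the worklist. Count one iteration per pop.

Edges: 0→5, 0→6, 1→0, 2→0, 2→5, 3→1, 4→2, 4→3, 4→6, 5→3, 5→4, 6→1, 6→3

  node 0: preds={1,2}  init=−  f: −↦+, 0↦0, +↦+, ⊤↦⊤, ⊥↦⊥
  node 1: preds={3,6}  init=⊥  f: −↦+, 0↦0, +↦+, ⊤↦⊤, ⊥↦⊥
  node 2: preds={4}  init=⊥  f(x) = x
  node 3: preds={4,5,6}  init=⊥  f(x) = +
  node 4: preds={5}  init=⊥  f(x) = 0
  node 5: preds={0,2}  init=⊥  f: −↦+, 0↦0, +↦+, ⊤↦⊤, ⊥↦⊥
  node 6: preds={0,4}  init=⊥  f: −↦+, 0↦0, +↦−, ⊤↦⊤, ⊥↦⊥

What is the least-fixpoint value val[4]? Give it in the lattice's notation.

0

Iteration log — 16 steps:
  step 1. node 0  ⊔preds=⊥  new=−  stable
  step 2. node 1  ⊔preds=⊥  new=⊥  stable
  step 3. node 2  ⊔preds=⊥  new=⊥  stable
  step 4. node 3  ⊔preds=⊥  new=+  old=⊥  +wl: 1
  step 5. node 4  ⊔preds=⊥  new=0  old=⊥  +wl: 2,3
  step 6. node 5  ⊔preds=−  new=+  old=⊥  +wl: 4
  step 7. node 6  ⊔preds=⊤  new=⊤  old=⊥  +wl: 
  step 8. node 1  ⊔preds=⊤  new=⊤  old=⊥  +wl: 0
  step 9. node 2  ⊔preds=0  new=0  old=⊥  +wl: 5
  step 10. node 3  ⊔preds=⊤  new=+  stable
  step 11. node 4  ⊔preds=+  new=0  stable
  step 12. node 0  ⊔preds=⊤  new=⊤  old=−  +wl: 6
  step 13. node 5  ⊔preds=⊤  new=⊤  old=+  +wl: 3,4
  step 14. node 6  ⊔preds=⊤  new=⊤  stable
  step 15. node 3  ⊔preds=⊤  new=+  stable
  step 16. node 4  ⊔preds=⊤  new=0  stable

Least fixpoint reached:
  node 0: ⊤
  node 1: ⊤
  node 2: 0
  node 3: +
  node 4: 0
  node 5: ⊤
  node 6: ⊤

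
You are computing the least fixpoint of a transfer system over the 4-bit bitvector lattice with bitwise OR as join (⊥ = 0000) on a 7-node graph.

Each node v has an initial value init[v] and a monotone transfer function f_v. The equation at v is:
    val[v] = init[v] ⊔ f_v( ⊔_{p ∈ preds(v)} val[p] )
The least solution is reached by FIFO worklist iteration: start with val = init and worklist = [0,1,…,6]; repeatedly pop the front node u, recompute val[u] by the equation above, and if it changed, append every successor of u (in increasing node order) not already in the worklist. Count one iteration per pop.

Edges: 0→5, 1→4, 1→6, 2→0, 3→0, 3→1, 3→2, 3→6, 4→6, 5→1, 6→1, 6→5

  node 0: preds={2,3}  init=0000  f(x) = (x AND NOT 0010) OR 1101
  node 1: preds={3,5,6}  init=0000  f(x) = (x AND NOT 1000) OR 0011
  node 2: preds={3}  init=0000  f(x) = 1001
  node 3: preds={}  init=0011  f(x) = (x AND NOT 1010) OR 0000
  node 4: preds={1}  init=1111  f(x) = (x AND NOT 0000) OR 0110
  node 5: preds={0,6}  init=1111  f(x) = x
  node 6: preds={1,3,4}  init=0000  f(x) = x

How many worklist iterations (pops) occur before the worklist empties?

Trace (10 dequeues):
  [1] u=0 | in 0011 | out 1101 | prev 0000 | push {}
  [2] u=1 | in 1111 | out 0111 | prev 0000 | push {}
  [3] u=2 | in 0011 | out 1001 | prev 0000 | push {0}
  [4] u=3 | in 0000 | out 0011 | ==
  [5] u=4 | in 0111 | out 1111 | ==
  [6] u=5 | in 1101 | out 1111 | ==
  [7] u=6 | in 1111 | out 1111 | prev 0000 | push {1,5}
  [8] u=0 | in 1011 | out 1101 | ==
  [9] u=1 | in 1111 | out 0111 | ==
  [10] u=5 | in 1111 | out 1111 | ==

Converged values:
  [0] 1101
  [1] 0111
  [2] 1001
  [3] 0011
  [4] 1111
  [5] 1111
  [6] 1111

10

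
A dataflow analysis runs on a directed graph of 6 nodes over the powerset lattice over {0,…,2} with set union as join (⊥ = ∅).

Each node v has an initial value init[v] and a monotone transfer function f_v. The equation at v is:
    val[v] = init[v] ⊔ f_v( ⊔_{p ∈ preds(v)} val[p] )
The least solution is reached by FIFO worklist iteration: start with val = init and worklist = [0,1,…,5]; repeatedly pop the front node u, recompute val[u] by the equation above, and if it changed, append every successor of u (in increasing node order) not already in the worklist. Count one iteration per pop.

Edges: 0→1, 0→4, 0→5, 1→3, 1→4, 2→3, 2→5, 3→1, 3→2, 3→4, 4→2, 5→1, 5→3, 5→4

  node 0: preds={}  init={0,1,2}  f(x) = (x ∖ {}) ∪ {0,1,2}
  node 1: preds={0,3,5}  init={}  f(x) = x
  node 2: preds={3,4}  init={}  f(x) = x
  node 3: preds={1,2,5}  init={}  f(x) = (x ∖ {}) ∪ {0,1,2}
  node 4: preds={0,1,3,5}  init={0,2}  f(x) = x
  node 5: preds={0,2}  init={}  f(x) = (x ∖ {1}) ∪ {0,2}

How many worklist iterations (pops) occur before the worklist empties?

11

Iteration log — 11 steps:
  step 1. node 0  ⊔preds={}  new={0,1,2}  stable
  step 2. node 1  ⊔preds={0,1,2}  new={0,1,2}  old={}  +wl: 
  step 3. node 2  ⊔preds={0,2}  new={0,2}  old={}  +wl: 
  step 4. node 3  ⊔preds={0,1,2}  new={0,1,2}  old={}  +wl: 1,2
  step 5. node 4  ⊔preds={0,1,2}  new={0,1,2}  old={0,2}  +wl: 
  step 6. node 5  ⊔preds={0,1,2}  new={0,2}  old={}  +wl: 3,4
  step 7. node 1  ⊔preds={0,1,2}  new={0,1,2}  stable
  step 8. node 2  ⊔preds={0,1,2}  new={0,1,2}  old={0,2}  +wl: 5
  step 9. node 3  ⊔preds={0,1,2}  new={0,1,2}  stable
  step 10. node 4  ⊔preds={0,1,2}  new={0,1,2}  stable
  step 11. node 5  ⊔preds={0,1,2}  new={0,2}  stable

Least fixpoint reached:
  node 0: {0,1,2}
  node 1: {0,1,2}
  node 2: {0,1,2}
  node 3: {0,1,2}
  node 4: {0,1,2}
  node 5: {0,2}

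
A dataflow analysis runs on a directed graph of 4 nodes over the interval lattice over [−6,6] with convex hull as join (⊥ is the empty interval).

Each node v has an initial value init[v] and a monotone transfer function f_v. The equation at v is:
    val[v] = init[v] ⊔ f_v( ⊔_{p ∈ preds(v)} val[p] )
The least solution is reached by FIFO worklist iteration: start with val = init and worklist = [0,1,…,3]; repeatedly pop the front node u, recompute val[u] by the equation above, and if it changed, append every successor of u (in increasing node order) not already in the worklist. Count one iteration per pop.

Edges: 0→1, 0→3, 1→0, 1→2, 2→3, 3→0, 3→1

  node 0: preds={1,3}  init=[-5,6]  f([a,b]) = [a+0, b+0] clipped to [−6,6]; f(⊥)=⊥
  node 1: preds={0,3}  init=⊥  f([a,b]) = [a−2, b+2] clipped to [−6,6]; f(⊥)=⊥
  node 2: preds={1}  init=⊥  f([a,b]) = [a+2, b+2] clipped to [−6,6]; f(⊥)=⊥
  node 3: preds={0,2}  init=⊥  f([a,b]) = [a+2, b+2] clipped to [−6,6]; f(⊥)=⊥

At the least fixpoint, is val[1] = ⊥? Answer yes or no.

no

Trace (9 dequeues):
  [1] u=0 | in ⊥ | out [-5,6] | ==
  [2] u=1 | in [-5,6] | out [-6,6] | prev ⊥ | push {0}
  [3] u=2 | in [-6,6] | out [-4,6] | prev ⊥ | push {}
  [4] u=3 | in [-5,6] | out [-3,6] | prev ⊥ | push {1}
  [5] u=0 | in [-6,6] | out [-6,6] | prev [-5,6] | push {3}
  [6] u=1 | in [-6,6] | out [-6,6] | ==
  [7] u=3 | in [-6,6] | out [-4,6] | prev [-3,6] | push {0,1}
  [8] u=0 | in [-6,6] | out [-6,6] | ==
  [9] u=1 | in [-6,6] | out [-6,6] | ==

Converged values:
  [0] [-6,6]
  [1] [-6,6]
  [2] [-4,6]
  [3] [-4,6]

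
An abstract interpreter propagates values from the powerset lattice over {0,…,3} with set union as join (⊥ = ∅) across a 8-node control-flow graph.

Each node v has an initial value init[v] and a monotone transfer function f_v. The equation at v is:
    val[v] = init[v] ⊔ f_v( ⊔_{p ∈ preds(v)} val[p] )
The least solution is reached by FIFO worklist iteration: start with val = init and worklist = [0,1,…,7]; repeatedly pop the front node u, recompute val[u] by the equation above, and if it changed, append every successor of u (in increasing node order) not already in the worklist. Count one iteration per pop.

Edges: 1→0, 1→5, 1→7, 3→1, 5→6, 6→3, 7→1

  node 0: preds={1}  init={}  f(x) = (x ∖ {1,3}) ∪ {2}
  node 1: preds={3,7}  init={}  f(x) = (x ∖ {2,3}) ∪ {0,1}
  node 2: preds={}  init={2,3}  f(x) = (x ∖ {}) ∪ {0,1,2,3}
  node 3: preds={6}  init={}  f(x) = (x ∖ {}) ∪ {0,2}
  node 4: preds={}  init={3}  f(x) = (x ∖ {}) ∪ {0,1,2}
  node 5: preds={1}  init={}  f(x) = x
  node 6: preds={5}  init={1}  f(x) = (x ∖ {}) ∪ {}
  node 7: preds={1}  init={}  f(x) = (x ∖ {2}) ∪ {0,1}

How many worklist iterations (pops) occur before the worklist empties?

11

Trace (11 dequeues):
  [1] u=0 | in {} | out {2} | prev {} | push {}
  [2] u=1 | in {} | out {0,1} | prev {} | push {0}
  [3] u=2 | in {} | out {0,1,2,3} | prev {2,3} | push {}
  [4] u=3 | in {1} | out {0,1,2} | prev {} | push {1}
  [5] u=4 | in {} | out {0,1,2,3} | prev {3} | push {}
  [6] u=5 | in {0,1} | out {0,1} | prev {} | push {}
  [7] u=6 | in {0,1} | out {0,1} | prev {1} | push {3}
  [8] u=7 | in {0,1} | out {0,1} | prev {} | push {}
  [9] u=0 | in {0,1} | out {0,2} | prev {2} | push {}
  [10] u=1 | in {0,1,2} | out {0,1} | ==
  [11] u=3 | in {0,1} | out {0,1,2} | ==

Converged values:
  [0] {0,2}
  [1] {0,1}
  [2] {0,1,2,3}
  [3] {0,1,2}
  [4] {0,1,2,3}
  [5] {0,1}
  [6] {0,1}
  [7] {0,1}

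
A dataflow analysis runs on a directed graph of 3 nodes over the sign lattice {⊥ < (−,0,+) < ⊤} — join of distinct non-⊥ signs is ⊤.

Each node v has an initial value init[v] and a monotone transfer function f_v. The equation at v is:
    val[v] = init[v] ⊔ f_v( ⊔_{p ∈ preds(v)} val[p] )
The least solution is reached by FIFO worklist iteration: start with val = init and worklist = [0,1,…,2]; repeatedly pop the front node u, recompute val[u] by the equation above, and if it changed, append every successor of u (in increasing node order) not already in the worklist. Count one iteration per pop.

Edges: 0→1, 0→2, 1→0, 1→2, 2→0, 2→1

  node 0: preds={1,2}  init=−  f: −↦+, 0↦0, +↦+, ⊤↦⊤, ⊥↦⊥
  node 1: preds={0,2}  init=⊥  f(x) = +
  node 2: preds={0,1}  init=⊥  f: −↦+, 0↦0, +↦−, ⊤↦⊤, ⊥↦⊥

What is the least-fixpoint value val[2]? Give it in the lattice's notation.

Iteration log — 6 steps:
  step 1. node 0  ⊔preds=⊥  new=−  stable
  step 2. node 1  ⊔preds=−  new=+  old=⊥  +wl: 0
  step 3. node 2  ⊔preds=⊤  new=⊤  old=⊥  +wl: 1
  step 4. node 0  ⊔preds=⊤  new=⊤  old=−  +wl: 2
  step 5. node 1  ⊔preds=⊤  new=+  stable
  step 6. node 2  ⊔preds=⊤  new=⊤  stable

Least fixpoint reached:
  node 0: ⊤
  node 1: +
  node 2: ⊤

⊤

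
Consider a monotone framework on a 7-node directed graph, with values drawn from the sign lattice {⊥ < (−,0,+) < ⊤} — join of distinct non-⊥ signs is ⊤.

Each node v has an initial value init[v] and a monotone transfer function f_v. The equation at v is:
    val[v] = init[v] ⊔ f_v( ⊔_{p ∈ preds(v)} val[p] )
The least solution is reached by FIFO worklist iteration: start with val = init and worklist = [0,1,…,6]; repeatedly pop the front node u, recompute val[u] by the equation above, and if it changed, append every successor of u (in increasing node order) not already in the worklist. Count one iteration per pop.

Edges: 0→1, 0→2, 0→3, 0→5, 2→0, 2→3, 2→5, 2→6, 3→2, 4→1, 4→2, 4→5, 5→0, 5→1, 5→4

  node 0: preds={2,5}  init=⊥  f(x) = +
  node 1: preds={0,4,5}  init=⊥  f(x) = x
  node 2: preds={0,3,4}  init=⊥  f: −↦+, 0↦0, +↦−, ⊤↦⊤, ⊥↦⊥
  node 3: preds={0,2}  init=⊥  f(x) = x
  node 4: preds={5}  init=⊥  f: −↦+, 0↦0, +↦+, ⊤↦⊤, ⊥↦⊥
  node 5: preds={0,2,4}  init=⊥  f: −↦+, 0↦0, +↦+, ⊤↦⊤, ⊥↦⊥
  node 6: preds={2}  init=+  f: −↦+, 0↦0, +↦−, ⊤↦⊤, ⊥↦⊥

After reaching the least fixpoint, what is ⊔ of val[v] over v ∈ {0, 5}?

Trace (17 dequeues):
  [1] u=0 | in ⊥ | out + | prev ⊥ | push {}
  [2] u=1 | in + | out + | prev ⊥ | push {}
  [3] u=2 | in + | out − | prev ⊥ | push {0}
  [4] u=3 | in ⊤ | out ⊤ | prev ⊥ | push {2}
  [5] u=4 | in ⊥ | out ⊥ | ==
  [6] u=5 | in ⊤ | out ⊤ | prev ⊥ | push {1,4}
  [7] u=6 | in − | out + | ==
  [8] u=0 | in ⊤ | out + | ==
  [9] u=2 | in ⊤ | out ⊤ | prev − | push {0,3,5,6}
  [10] u=1 | in ⊤ | out ⊤ | prev + | push {}
  [11] u=4 | in ⊤ | out ⊤ | prev ⊥ | push {1,2}
  [12] u=0 | in ⊤ | out + | ==
  [13] u=3 | in ⊤ | out ⊤ | ==
  [14] u=5 | in ⊤ | out ⊤ | ==
  [15] u=6 | in ⊤ | out ⊤ | prev + | push {}
  [16] u=1 | in ⊤ | out ⊤ | ==
  [17] u=2 | in ⊤ | out ⊤ | ==

Converged values:
  [0] +
  [1] ⊤
  [2] ⊤
  [3] ⊤
  [4] ⊤
  [5] ⊤
  [6] ⊤

⊤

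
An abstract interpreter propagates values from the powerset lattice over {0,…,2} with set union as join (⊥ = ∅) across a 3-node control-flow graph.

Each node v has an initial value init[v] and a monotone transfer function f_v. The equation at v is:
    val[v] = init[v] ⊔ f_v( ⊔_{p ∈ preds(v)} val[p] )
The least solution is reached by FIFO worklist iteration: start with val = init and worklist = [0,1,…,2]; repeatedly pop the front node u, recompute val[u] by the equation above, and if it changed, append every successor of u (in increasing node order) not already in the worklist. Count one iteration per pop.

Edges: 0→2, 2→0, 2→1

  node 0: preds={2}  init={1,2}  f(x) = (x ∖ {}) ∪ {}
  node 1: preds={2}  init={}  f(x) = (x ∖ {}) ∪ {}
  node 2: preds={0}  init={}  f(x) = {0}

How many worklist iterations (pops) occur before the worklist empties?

Iteration log — 6 steps:
  step 1. node 0  ⊔preds={}  new={1,2}  stable
  step 2. node 1  ⊔preds={}  new={}  stable
  step 3. node 2  ⊔preds={1,2}  new={0}  old={}  +wl: 0,1
  step 4. node 0  ⊔preds={0}  new={0,1,2}  old={1,2}  +wl: 2
  step 5. node 1  ⊔preds={0}  new={0}  old={}  +wl: 
  step 6. node 2  ⊔preds={0,1,2}  new={0}  stable

Least fixpoint reached:
  node 0: {0,1,2}
  node 1: {0}
  node 2: {0}

6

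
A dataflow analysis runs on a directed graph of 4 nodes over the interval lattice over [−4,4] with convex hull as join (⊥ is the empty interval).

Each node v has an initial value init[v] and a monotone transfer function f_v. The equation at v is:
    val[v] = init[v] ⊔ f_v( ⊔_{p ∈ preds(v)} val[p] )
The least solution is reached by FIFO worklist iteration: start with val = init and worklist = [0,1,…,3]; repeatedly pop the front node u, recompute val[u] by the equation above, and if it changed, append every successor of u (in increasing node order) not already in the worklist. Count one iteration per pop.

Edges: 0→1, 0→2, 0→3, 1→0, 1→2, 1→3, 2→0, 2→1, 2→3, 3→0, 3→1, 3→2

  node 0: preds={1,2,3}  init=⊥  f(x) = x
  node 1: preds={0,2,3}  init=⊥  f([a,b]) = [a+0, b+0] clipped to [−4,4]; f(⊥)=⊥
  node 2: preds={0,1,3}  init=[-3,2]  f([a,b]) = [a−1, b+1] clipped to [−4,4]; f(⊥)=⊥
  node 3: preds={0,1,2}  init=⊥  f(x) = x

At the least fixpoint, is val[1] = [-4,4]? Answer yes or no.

Worklist (13 pops):
  #1 pop 0: in=[-3,2] → [-3,2] (was ⊥); enqueue []
  #2 pop 1: in=[-3,2] → [-3,2] (was ⊥); enqueue [0]
  #3 pop 2: in=[-3,2] → [-4,3] (was [-3,2]); enqueue [1]
  #4 pop 3: in=[-4,3] → [-4,3] (was ⊥); enqueue [2]
  #5 pop 0: in=[-4,3] → [-4,3] (was [-3,2]); enqueue [3]
  #6 pop 1: in=[-4,3] → [-4,3] (was [-3,2]); enqueue [0]
  #7 pop 2: in=[-4,3] → [-4,4] (was [-4,3]); enqueue [1]
  #8 pop 3: in=[-4,4] → [-4,4] (was [-4,3]); enqueue [2]
  #9 pop 0: in=[-4,4] → [-4,4] (was [-4,3]); enqueue [3]
  #10 pop 1: in=[-4,4] → [-4,4] (was [-4,3]); enqueue [0]
  #11 pop 2: in=[-4,4] → [-4,4] (no change)
  #12 pop 3: in=[-4,4] → [-4,4] (no change)
  #13 pop 0: in=[-4,4] → [-4,4] (no change)

Fixpoint:
  val[0] = [-4,4]
  val[1] = [-4,4]
  val[2] = [-4,4]
  val[3] = [-4,4]

yes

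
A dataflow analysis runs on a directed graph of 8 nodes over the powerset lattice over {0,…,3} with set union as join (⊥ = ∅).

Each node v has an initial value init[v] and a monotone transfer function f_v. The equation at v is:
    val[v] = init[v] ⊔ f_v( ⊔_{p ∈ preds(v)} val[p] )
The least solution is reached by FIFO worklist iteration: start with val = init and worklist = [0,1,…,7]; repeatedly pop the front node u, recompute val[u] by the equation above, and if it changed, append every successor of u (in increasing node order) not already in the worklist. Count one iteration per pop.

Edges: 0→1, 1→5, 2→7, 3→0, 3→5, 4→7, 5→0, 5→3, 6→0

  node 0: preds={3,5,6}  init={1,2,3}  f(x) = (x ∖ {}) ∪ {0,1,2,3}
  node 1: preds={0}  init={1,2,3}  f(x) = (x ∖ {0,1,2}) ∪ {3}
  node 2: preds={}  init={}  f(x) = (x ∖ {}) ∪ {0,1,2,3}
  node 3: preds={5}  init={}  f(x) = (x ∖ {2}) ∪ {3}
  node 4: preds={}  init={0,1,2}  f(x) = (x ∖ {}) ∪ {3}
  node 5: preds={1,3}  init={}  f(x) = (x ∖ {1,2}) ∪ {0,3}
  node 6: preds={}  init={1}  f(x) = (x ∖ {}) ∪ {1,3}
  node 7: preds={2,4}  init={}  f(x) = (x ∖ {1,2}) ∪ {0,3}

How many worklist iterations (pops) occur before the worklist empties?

12

Iteration log — 12 steps:
  step 1. node 0  ⊔preds={1}  new={0,1,2,3}  old={1,2,3}  +wl: 
  step 2. node 1  ⊔preds={0,1,2,3}  new={1,2,3}  stable
  step 3. node 2  ⊔preds={}  new={0,1,2,3}  old={}  +wl: 
  step 4. node 3  ⊔preds={}  new={3}  old={}  +wl: 0
  step 5. node 4  ⊔preds={}  new={0,1,2,3}  old={0,1,2}  +wl: 
  step 6. node 5  ⊔preds={1,2,3}  new={0,3}  old={}  +wl: 3
  step 7. node 6  ⊔preds={}  new={1,3}  old={1}  +wl: 
  step 8. node 7  ⊔preds={0,1,2,3}  new={0,3}  old={}  +wl: 
  step 9. node 0  ⊔preds={0,1,3}  new={0,1,2,3}  stable
  step 10. node 3  ⊔preds={0,3}  new={0,3}  old={3}  +wl: 0,5
  step 11. node 0  ⊔preds={0,1,3}  new={0,1,2,3}  stable
  step 12. node 5  ⊔preds={0,1,2,3}  new={0,3}  stable

Least fixpoint reached:
  node 0: {0,1,2,3}
  node 1: {1,2,3}
  node 2: {0,1,2,3}
  node 3: {0,3}
  node 4: {0,1,2,3}
  node 5: {0,3}
  node 6: {1,3}
  node 7: {0,3}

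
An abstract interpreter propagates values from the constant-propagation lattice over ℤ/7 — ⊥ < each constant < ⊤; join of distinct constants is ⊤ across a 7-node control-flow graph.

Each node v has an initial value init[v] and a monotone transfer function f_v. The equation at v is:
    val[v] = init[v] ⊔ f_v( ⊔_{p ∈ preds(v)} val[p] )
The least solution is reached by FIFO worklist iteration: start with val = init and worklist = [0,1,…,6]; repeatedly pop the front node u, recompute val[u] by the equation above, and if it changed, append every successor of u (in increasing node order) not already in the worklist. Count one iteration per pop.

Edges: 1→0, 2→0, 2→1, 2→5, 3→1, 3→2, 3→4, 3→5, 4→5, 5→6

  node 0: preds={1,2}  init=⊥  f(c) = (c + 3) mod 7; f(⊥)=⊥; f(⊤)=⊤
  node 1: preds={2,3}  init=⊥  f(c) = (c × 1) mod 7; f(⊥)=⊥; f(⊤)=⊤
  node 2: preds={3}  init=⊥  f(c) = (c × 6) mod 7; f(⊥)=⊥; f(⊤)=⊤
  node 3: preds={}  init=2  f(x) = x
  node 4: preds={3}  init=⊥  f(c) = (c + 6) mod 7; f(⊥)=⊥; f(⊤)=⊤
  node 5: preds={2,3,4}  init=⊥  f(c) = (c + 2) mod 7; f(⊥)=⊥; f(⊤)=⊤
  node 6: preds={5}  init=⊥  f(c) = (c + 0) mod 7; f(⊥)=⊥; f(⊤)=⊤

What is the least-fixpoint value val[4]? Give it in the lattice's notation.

Trace (10 dequeues):
  [1] u=0 | in ⊥ | out ⊥ | ==
  [2] u=1 | in 2 | out 2 | prev ⊥ | push {0}
  [3] u=2 | in 2 | out 5 | prev ⊥ | push {1}
  [4] u=3 | in ⊥ | out 2 | ==
  [5] u=4 | in 2 | out 1 | prev ⊥ | push {}
  [6] u=5 | in ⊤ | out ⊤ | prev ⊥ | push {}
  [7] u=6 | in ⊤ | out ⊤ | prev ⊥ | push {}
  [8] u=0 | in ⊤ | out ⊤ | prev ⊥ | push {}
  [9] u=1 | in ⊤ | out ⊤ | prev 2 | push {0}
  [10] u=0 | in ⊤ | out ⊤ | ==

Converged values:
  [0] ⊤
  [1] ⊤
  [2] 5
  [3] 2
  [4] 1
  [5] ⊤
  [6] ⊤

1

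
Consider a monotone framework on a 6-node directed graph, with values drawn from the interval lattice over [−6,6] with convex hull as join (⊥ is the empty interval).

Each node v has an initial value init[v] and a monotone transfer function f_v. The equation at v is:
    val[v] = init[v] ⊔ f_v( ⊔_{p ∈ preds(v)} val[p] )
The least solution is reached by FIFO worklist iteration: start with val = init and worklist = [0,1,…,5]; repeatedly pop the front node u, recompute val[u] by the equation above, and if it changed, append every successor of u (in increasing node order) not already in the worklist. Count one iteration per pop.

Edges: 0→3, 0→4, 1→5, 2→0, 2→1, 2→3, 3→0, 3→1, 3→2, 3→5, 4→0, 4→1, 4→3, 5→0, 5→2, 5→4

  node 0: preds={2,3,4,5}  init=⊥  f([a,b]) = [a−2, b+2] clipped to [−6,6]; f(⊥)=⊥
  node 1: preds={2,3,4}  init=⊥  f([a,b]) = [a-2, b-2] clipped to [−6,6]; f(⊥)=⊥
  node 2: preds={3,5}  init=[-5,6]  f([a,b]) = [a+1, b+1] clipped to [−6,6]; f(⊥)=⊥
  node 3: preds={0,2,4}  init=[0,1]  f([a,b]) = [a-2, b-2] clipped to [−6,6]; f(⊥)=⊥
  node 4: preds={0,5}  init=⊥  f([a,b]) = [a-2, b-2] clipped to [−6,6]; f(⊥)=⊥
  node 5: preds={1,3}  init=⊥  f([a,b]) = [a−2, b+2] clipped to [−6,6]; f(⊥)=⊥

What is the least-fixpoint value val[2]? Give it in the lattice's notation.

Worklist (11 pops):
  #1 pop 0: in=[-5,6] → [-6,6] (was ⊥); enqueue []
  #2 pop 1: in=[-5,6] → [-6,4] (was ⊥); enqueue []
  #3 pop 2: in=[0,1] → [-5,6] (no change)
  #4 pop 3: in=[-6,6] → [-6,4] (was [0,1]); enqueue [0,1,2]
  #5 pop 4: in=[-6,6] → [-6,4] (was ⊥); enqueue [3]
  #6 pop 5: in=[-6,4] → [-6,6] (was ⊥); enqueue [4]
  #7 pop 0: in=[-6,6] → [-6,6] (no change)
  #8 pop 1: in=[-6,6] → [-6,4] (no change)
  #9 pop 2: in=[-6,6] → [-5,6] (no change)
  #10 pop 3: in=[-6,6] → [-6,4] (no change)
  #11 pop 4: in=[-6,6] → [-6,4] (no change)

Fixpoint:
  val[0] = [-6,6]
  val[1] = [-6,4]
  val[2] = [-5,6]
  val[3] = [-6,4]
  val[4] = [-6,4]
  val[5] = [-6,6]

[-5,6]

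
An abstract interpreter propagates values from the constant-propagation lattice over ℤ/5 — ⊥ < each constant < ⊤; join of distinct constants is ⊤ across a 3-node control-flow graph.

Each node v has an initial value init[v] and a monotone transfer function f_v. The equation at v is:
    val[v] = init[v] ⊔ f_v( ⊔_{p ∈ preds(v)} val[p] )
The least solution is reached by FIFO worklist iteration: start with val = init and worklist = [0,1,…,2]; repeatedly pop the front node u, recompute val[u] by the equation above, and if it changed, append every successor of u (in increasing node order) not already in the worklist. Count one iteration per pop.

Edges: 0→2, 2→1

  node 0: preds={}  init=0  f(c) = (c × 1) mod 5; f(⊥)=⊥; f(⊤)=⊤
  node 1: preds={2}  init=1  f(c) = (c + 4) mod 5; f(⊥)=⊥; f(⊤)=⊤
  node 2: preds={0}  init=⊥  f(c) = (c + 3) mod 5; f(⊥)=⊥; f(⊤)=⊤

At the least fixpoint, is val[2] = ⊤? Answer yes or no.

Trace (4 dequeues):
  [1] u=0 | in ⊥ | out 0 | ==
  [2] u=1 | in ⊥ | out 1 | ==
  [3] u=2 | in 0 | out 3 | prev ⊥ | push {1}
  [4] u=1 | in 3 | out ⊤ | prev 1 | push {}

Converged values:
  [0] 0
  [1] ⊤
  [2] 3

no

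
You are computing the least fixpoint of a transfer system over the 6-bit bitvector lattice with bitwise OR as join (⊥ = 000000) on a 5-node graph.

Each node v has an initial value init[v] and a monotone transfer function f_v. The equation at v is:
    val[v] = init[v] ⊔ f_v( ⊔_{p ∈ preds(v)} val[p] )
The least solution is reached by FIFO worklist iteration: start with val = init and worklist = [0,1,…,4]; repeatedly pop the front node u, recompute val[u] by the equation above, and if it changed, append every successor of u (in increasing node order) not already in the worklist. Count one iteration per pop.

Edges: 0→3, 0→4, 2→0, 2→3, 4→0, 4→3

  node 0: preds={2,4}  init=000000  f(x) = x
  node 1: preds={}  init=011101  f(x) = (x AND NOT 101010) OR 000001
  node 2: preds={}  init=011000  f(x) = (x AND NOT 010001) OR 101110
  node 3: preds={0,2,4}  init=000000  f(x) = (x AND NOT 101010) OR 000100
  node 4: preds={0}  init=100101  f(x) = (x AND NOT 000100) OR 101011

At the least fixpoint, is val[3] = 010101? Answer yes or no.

Worklist (8 pops):
  #1 pop 0: in=111101 → 111101 (was 000000); enqueue []
  #2 pop 1: in=000000 → 011101 (no change)
  #3 pop 2: in=000000 → 111110 (was 011000); enqueue [0]
  #4 pop 3: in=111111 → 010101 (was 000000); enqueue []
  #5 pop 4: in=111101 → 111111 (was 100101); enqueue [3]
  #6 pop 0: in=111111 → 111111 (was 111101); enqueue [4]
  #7 pop 3: in=111111 → 010101 (no change)
  #8 pop 4: in=111111 → 111111 (no change)

Fixpoint:
  val[0] = 111111
  val[1] = 011101
  val[2] = 111110
  val[3] = 010101
  val[4] = 111111

yes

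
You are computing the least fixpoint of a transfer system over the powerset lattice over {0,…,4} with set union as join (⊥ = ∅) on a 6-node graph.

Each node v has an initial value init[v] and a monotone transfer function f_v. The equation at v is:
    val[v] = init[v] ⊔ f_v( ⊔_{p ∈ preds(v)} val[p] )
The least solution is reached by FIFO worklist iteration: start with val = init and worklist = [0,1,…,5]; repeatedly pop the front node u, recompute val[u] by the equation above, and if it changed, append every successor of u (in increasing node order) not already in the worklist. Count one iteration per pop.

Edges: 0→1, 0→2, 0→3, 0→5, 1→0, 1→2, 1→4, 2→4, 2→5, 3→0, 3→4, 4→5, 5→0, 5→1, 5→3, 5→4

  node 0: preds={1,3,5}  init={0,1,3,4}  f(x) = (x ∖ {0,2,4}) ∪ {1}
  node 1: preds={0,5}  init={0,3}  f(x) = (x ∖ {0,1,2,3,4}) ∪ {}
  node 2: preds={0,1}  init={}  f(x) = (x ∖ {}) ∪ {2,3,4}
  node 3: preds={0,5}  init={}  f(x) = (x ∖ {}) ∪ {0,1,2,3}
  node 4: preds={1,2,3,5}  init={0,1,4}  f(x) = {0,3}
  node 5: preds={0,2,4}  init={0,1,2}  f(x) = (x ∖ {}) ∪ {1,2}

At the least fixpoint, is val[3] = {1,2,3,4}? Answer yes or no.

Trace (10 dequeues):
  [1] u=0 | in {0,1,2,3} | out {0,1,3,4} | ==
  [2] u=1 | in {0,1,2,3,4} | out {0,3} | ==
  [3] u=2 | in {0,1,3,4} | out {0,1,2,3,4} | prev {} | push {}
  [4] u=3 | in {0,1,2,3,4} | out {0,1,2,3,4} | prev {} | push {0}
  [5] u=4 | in {0,1,2,3,4} | out {0,1,3,4} | prev {0,1,4} | push {}
  [6] u=5 | in {0,1,2,3,4} | out {0,1,2,3,4} | prev {0,1,2} | push {1,3,4}
  [7] u=0 | in {0,1,2,3,4} | out {0,1,3,4} | ==
  [8] u=1 | in {0,1,2,3,4} | out {0,3} | ==
  [9] u=3 | in {0,1,2,3,4} | out {0,1,2,3,4} | ==
  [10] u=4 | in {0,1,2,3,4} | out {0,1,3,4} | ==

Converged values:
  [0] {0,1,3,4}
  [1] {0,3}
  [2] {0,1,2,3,4}
  [3] {0,1,2,3,4}
  [4] {0,1,3,4}
  [5] {0,1,2,3,4}

no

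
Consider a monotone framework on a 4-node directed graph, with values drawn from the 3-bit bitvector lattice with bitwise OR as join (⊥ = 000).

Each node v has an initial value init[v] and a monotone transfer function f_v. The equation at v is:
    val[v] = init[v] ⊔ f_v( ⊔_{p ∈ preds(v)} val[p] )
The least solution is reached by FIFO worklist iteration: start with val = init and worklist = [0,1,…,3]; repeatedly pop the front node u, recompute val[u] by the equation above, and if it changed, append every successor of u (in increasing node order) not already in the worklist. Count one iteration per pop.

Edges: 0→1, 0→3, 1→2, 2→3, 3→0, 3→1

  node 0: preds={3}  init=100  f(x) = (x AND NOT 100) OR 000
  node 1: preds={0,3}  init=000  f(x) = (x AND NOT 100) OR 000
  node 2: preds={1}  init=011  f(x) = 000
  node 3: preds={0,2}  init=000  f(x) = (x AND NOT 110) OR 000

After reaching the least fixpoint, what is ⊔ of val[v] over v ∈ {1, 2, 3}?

Trace (8 dequeues):
  [1] u=0 | in 000 | out 100 | ==
  [2] u=1 | in 100 | out 000 | ==
  [3] u=2 | in 000 | out 011 | ==
  [4] u=3 | in 111 | out 001 | prev 000 | push {0,1}
  [5] u=0 | in 001 | out 101 | prev 100 | push {3}
  [6] u=1 | in 101 | out 001 | prev 000 | push {2}
  [7] u=3 | in 111 | out 001 | ==
  [8] u=2 | in 001 | out 011 | ==

Converged values:
  [0] 101
  [1] 001
  [2] 011
  [3] 001

011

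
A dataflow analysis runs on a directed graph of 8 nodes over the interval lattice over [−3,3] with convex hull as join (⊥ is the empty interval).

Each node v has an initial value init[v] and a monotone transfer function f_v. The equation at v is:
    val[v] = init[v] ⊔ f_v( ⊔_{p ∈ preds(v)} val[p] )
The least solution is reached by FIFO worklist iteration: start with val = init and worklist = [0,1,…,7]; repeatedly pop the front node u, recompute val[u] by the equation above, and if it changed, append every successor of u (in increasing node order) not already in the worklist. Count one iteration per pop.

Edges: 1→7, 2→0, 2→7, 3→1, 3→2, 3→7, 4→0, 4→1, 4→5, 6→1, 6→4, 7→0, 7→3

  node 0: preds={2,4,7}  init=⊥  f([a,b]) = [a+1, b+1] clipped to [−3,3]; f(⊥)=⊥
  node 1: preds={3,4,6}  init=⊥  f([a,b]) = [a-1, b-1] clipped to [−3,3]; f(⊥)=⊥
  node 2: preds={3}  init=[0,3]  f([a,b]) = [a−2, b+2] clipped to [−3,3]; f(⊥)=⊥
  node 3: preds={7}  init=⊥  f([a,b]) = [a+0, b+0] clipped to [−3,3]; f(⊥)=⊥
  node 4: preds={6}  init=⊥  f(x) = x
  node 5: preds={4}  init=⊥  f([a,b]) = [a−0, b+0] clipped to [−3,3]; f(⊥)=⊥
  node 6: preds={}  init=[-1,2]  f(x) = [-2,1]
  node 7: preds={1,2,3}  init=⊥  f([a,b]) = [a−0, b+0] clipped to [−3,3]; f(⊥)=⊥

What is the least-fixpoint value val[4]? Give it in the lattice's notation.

[-2,2]

Worklist (22 pops):
  #1 pop 0: in=[0,3] → [1,3] (was ⊥); enqueue []
  #2 pop 1: in=[-1,2] → [-2,1] (was ⊥); enqueue []
  #3 pop 2: in=⊥ → [0,3] (no change)
  #4 pop 3: in=⊥ → ⊥ (no change)
  #5 pop 4: in=[-1,2] → [-1,2] (was ⊥); enqueue [0,1]
  #6 pop 5: in=[-1,2] → [-1,2] (was ⊥); enqueue []
  #7 pop 6: in=⊥ → [-2,2] (was [-1,2]); enqueue [4]
  #8 pop 7: in=[-2,3] → [-2,3] (was ⊥); enqueue [3]
  #9 pop 0: in=[-2,3] → [-1,3] (was [1,3]); enqueue []
  #10 pop 1: in=[-2,2] → [-3,1] (was [-2,1]); enqueue [7]
  #11 pop 4: in=[-2,2] → [-2,2] (was [-1,2]); enqueue [0,1,5]
  #12 pop 3: in=[-2,3] → [-2,3] (was ⊥); enqueue [2]
  #13 pop 7: in=[-3,3] → [-3,3] (was [-2,3]); enqueue [3]
  #14 pop 0: in=[-3,3] → [-2,3] (was [-1,3]); enqueue []
  #15 pop 1: in=[-2,3] → [-3,2] (was [-3,1]); enqueue [7]
  #16 pop 5: in=[-2,2] → [-2,2] (was [-1,2]); enqueue []
  #17 pop 2: in=[-2,3] → [-3,3] (was [0,3]); enqueue [0]
  #18 pop 3: in=[-3,3] → [-3,3] (was [-2,3]); enqueue [1,2]
  #19 pop 7: in=[-3,3] → [-3,3] (no change)
  #20 pop 0: in=[-3,3] → [-2,3] (no change)
  #21 pop 1: in=[-3,3] → [-3,2] (no change)
  #22 pop 2: in=[-3,3] → [-3,3] (no change)

Fixpoint:
  val[0] = [-2,3]
  val[1] = [-3,2]
  val[2] = [-3,3]
  val[3] = [-3,3]
  val[4] = [-2,2]
  val[5] = [-2,2]
  val[6] = [-2,2]
  val[7] = [-3,3]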